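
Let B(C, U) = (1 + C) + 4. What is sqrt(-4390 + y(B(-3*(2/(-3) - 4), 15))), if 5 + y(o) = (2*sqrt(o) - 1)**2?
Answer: sqrt(-4318 - 4*sqrt(19)) ≈ 65.844*I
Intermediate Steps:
B(C, U) = 5 + C
y(o) = -5 + (-1 + 2*sqrt(o))**2 (y(o) = -5 + (2*sqrt(o) - 1)**2 = -5 + (-1 + 2*sqrt(o))**2)
sqrt(-4390 + y(B(-3*(2/(-3) - 4), 15))) = sqrt(-4390 + (-4 - 4*sqrt(5 - 3*(2/(-3) - 4)) + 4*(5 - 3*(2/(-3) - 4)))) = sqrt(-4390 + (-4 - 4*sqrt(5 - 3*(2*(-1/3) - 4)) + 4*(5 - 3*(2*(-1/3) - 4)))) = sqrt(-4390 + (-4 - 4*sqrt(5 - 3*(-2/3 - 4)) + 4*(5 - 3*(-2/3 - 4)))) = sqrt(-4390 + (-4 - 4*sqrt(5 - 3*(-14/3)) + 4*(5 - 3*(-14/3)))) = sqrt(-4390 + (-4 - 4*sqrt(5 + 14) + 4*(5 + 14))) = sqrt(-4390 + (-4 - 4*sqrt(19) + 4*19)) = sqrt(-4390 + (-4 - 4*sqrt(19) + 76)) = sqrt(-4390 + (72 - 4*sqrt(19))) = sqrt(-4318 - 4*sqrt(19))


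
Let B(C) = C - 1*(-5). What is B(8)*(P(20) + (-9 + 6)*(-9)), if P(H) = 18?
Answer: 585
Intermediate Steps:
B(C) = 5 + C (B(C) = C + 5 = 5 + C)
B(8)*(P(20) + (-9 + 6)*(-9)) = (5 + 8)*(18 + (-9 + 6)*(-9)) = 13*(18 - 3*(-9)) = 13*(18 + 27) = 13*45 = 585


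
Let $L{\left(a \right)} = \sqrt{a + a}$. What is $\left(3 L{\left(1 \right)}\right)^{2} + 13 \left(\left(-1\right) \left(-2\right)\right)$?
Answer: $44$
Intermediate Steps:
$L{\left(a \right)} = \sqrt{2} \sqrt{a}$ ($L{\left(a \right)} = \sqrt{2 a} = \sqrt{2} \sqrt{a}$)
$\left(3 L{\left(1 \right)}\right)^{2} + 13 \left(\left(-1\right) \left(-2\right)\right) = \left(3 \sqrt{2} \sqrt{1}\right)^{2} + 13 \left(\left(-1\right) \left(-2\right)\right) = \left(3 \sqrt{2} \cdot 1\right)^{2} + 13 \cdot 2 = \left(3 \sqrt{2}\right)^{2} + 26 = 18 + 26 = 44$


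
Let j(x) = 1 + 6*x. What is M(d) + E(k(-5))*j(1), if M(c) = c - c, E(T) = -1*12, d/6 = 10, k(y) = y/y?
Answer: -84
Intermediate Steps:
k(y) = 1
d = 60 (d = 6*10 = 60)
E(T) = -12
M(c) = 0
M(d) + E(k(-5))*j(1) = 0 - 12*(1 + 6*1) = 0 - 12*(1 + 6) = 0 - 12*7 = 0 - 84 = -84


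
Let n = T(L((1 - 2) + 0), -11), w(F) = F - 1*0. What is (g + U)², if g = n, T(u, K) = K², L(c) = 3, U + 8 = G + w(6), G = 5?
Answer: 15376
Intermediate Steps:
w(F) = F (w(F) = F + 0 = F)
U = 3 (U = -8 + (5 + 6) = -8 + 11 = 3)
n = 121 (n = (-11)² = 121)
g = 121
(g + U)² = (121 + 3)² = 124² = 15376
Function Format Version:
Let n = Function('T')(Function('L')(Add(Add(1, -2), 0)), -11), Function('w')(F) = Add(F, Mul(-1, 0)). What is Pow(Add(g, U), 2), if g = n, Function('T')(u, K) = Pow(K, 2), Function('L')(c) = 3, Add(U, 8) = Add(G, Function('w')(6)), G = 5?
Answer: 15376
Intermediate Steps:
Function('w')(F) = F (Function('w')(F) = Add(F, 0) = F)
U = 3 (U = Add(-8, Add(5, 6)) = Add(-8, 11) = 3)
n = 121 (n = Pow(-11, 2) = 121)
g = 121
Pow(Add(g, U), 2) = Pow(Add(121, 3), 2) = Pow(124, 2) = 15376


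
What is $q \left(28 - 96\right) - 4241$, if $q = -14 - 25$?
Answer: $-1589$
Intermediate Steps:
$q = -39$
$q \left(28 - 96\right) - 4241 = - 39 \left(28 - 96\right) - 4241 = \left(-39\right) \left(-68\right) - 4241 = 2652 - 4241 = -1589$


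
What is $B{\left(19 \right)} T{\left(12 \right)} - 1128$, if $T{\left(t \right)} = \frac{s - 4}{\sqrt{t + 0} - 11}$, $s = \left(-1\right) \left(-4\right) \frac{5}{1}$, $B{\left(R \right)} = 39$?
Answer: $- \frac{129816}{109} - \frac{1248 \sqrt{3}}{109} \approx -1210.8$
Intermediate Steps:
$s = 20$ ($s = 4 \cdot 5 \cdot 1 = 4 \cdot 5 = 20$)
$T{\left(t \right)} = \frac{16}{-11 + \sqrt{t}}$ ($T{\left(t \right)} = \frac{20 - 4}{\sqrt{t + 0} - 11} = \frac{16}{\sqrt{t} - 11} = \frac{16}{-11 + \sqrt{t}}$)
$B{\left(19 \right)} T{\left(12 \right)} - 1128 = 39 \frac{16}{-11 + \sqrt{12}} - 1128 = 39 \frac{16}{-11 + 2 \sqrt{3}} - 1128 = \frac{624}{-11 + 2 \sqrt{3}} - 1128 = -1128 + \frac{624}{-11 + 2 \sqrt{3}}$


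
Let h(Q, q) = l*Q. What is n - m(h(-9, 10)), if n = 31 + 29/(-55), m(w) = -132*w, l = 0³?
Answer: 1676/55 ≈ 30.473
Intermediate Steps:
l = 0
h(Q, q) = 0 (h(Q, q) = 0*Q = 0)
n = 1676/55 (n = 31 - 1/55*29 = 31 - 29/55 = 1676/55 ≈ 30.473)
n - m(h(-9, 10)) = 1676/55 - (-132)*0 = 1676/55 - 1*0 = 1676/55 + 0 = 1676/55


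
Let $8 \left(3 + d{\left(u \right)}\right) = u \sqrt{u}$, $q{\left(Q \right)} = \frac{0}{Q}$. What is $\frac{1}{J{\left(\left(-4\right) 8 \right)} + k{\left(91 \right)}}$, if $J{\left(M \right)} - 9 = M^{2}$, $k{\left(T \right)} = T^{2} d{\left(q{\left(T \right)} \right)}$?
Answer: $- \frac{1}{23810} \approx -4.1999 \cdot 10^{-5}$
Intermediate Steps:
$q{\left(Q \right)} = 0$
$d{\left(u \right)} = -3 + \frac{u^{\frac{3}{2}}}{8}$ ($d{\left(u \right)} = -3 + \frac{u \sqrt{u}}{8} = -3 + \frac{u^{\frac{3}{2}}}{8}$)
$k{\left(T \right)} = - 3 T^{2}$ ($k{\left(T \right)} = T^{2} \left(-3 + \frac{0^{\frac{3}{2}}}{8}\right) = T^{2} \left(-3 + \frac{1}{8} \cdot 0\right) = T^{2} \left(-3 + 0\right) = T^{2} \left(-3\right) = - 3 T^{2}$)
$J{\left(M \right)} = 9 + M^{2}$
$\frac{1}{J{\left(\left(-4\right) 8 \right)} + k{\left(91 \right)}} = \frac{1}{\left(9 + \left(\left(-4\right) 8\right)^{2}\right) - 3 \cdot 91^{2}} = \frac{1}{\left(9 + \left(-32\right)^{2}\right) - 24843} = \frac{1}{\left(9 + 1024\right) - 24843} = \frac{1}{1033 - 24843} = \frac{1}{-23810} = - \frac{1}{23810}$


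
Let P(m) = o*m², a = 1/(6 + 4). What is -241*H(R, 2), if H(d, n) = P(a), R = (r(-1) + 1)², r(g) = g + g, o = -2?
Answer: 241/50 ≈ 4.8200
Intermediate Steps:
r(g) = 2*g
a = ⅒ (a = 1/10 = ⅒ ≈ 0.10000)
R = 1 (R = (2*(-1) + 1)² = (-2 + 1)² = (-1)² = 1)
P(m) = -2*m²
H(d, n) = -1/50 (H(d, n) = -2*(⅒)² = -2*1/100 = -1/50)
-241*H(R, 2) = -241*(-1/50) = 241/50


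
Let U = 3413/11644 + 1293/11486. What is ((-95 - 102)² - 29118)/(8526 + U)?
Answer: 648051628972/570173469497 ≈ 1.1366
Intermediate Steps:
U = 27128705/66871492 (U = 3413*(1/11644) + 1293*(1/11486) = 3413/11644 + 1293/11486 = 27128705/66871492 ≈ 0.40568)
((-95 - 102)² - 29118)/(8526 + U) = ((-95 - 102)² - 29118)/(8526 + 27128705/66871492) = ((-197)² - 29118)/(570173469497/66871492) = (38809 - 29118)*(66871492/570173469497) = 9691*(66871492/570173469497) = 648051628972/570173469497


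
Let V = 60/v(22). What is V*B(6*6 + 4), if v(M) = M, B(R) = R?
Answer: 1200/11 ≈ 109.09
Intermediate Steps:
V = 30/11 (V = 60/22 = 60*(1/22) = 30/11 ≈ 2.7273)
V*B(6*6 + 4) = 30*(6*6 + 4)/11 = 30*(36 + 4)/11 = (30/11)*40 = 1200/11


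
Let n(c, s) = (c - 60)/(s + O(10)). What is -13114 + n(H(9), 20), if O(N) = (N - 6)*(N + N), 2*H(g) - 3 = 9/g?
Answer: -655729/50 ≈ -13115.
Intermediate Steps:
H(g) = 3/2 + 9/(2*g) (H(g) = 3/2 + (9/g)/2 = 3/2 + 9/(2*g))
O(N) = 2*N*(-6 + N) (O(N) = (-6 + N)*(2*N) = 2*N*(-6 + N))
n(c, s) = (-60 + c)/(80 + s) (n(c, s) = (c - 60)/(s + 2*10*(-6 + 10)) = (-60 + c)/(s + 2*10*4) = (-60 + c)/(s + 80) = (-60 + c)/(80 + s))
-13114 + n(H(9), 20) = -13114 + (-60 + (3/2)*(3 + 9)/9)/(80 + 20) = -13114 + (-60 + (3/2)*(1/9)*12)/100 = -13114 + (-60 + 2)/100 = -13114 + (1/100)*(-58) = -13114 - 29/50 = -655729/50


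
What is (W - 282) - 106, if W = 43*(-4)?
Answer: -560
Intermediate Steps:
W = -172
(W - 282) - 106 = (-172 - 282) - 106 = -454 - 106 = -560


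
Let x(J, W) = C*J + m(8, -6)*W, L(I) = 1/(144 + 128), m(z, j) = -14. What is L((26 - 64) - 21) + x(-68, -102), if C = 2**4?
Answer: 92481/272 ≈ 340.00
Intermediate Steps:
L(I) = 1/272
C = 16
x(J, W) = -14*W + 16*J (x(J, W) = 16*J - 14*W = -14*W + 16*J)
L((26 - 64) - 21) + x(-68, -102) = 1/272 + (-14*(-102) + 16*(-68)) = 1/272 + (1428 - 1088) = 1/272 + 340 = 92481/272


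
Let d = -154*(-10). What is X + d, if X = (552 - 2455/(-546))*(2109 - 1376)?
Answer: 223560691/546 ≈ 4.0945e+5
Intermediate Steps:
d = 1540
X = 222719851/546 (X = (552 - 2455*(-1/546))*733 = (552 + 2455/546)*733 = (303847/546)*733 = 222719851/546 ≈ 4.0791e+5)
X + d = 222719851/546 + 1540 = 223560691/546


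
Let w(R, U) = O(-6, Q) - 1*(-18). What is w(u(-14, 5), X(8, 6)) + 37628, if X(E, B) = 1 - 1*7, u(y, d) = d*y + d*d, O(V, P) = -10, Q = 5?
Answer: 37636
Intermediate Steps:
u(y, d) = d² + d*y (u(y, d) = d*y + d² = d² + d*y)
X(E, B) = -6 (X(E, B) = 1 - 7 = -6)
w(R, U) = 8 (w(R, U) = -10 - 1*(-18) = -10 + 18 = 8)
w(u(-14, 5), X(8, 6)) + 37628 = 8 + 37628 = 37636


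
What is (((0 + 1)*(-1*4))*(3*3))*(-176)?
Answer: 6336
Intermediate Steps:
(((0 + 1)*(-1*4))*(3*3))*(-176) = ((1*(-4))*9)*(-176) = -4*9*(-176) = -36*(-176) = 6336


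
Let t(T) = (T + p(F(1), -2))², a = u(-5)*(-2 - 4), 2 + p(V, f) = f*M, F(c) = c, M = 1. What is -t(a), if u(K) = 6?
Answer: -1600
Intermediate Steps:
p(V, f) = -2 + f (p(V, f) = -2 + f*1 = -2 + f)
a = -36 (a = 6*(-2 - 4) = 6*(-6) = -36)
t(T) = (-4 + T)² (t(T) = (T + (-2 - 2))² = (T - 4)² = (-4 + T)²)
-t(a) = -(-4 - 36)² = -1*(-40)² = -1*1600 = -1600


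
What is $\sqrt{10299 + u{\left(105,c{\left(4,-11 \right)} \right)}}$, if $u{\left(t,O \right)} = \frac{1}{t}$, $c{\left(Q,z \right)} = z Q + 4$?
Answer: $\frac{2 \sqrt{28386645}}{105} \approx 101.48$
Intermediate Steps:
$c{\left(Q,z \right)} = 4 + Q z$ ($c{\left(Q,z \right)} = Q z + 4 = 4 + Q z$)
$\sqrt{10299 + u{\left(105,c{\left(4,-11 \right)} \right)}} = \sqrt{10299 + \frac{1}{105}} = \sqrt{\frac{1081396}{105}} = \frac{2 \sqrt{28386645}}{105}$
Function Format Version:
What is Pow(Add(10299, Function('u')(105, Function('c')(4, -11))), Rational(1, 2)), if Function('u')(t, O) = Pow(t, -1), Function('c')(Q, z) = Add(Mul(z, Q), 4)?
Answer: Mul(Rational(2, 105), Pow(28386645, Rational(1, 2))) ≈ 101.48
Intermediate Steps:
Function('c')(Q, z) = Add(4, Mul(Q, z)) (Function('c')(Q, z) = Add(Mul(Q, z), 4) = Add(4, Mul(Q, z)))
Pow(Add(10299, Function('u')(105, Function('c')(4, -11))), Rational(1, 2)) = Pow(Add(10299, Pow(105, -1)), Rational(1, 2)) = Pow(Add(10299, Rational(1, 105)), Rational(1, 2)) = Pow(Rational(1081396, 105), Rational(1, 2)) = Mul(Rational(2, 105), Pow(28386645, Rational(1, 2)))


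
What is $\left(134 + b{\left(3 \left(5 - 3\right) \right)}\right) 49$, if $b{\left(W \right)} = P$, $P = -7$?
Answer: $6223$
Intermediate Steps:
$b{\left(W \right)} = -7$
$\left(134 + b{\left(3 \left(5 - 3\right) \right)}\right) 49 = \left(134 - 7\right) 49 = 127 \cdot 49 = 6223$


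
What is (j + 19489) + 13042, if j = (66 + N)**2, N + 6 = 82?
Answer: 52695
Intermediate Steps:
N = 76 (N = -6 + 82 = 76)
j = 20164 (j = (66 + 76)**2 = 142**2 = 20164)
(j + 19489) + 13042 = (20164 + 19489) + 13042 = 39653 + 13042 = 52695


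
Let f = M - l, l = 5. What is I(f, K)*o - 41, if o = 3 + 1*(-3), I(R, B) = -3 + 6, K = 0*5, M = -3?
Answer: -41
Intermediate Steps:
f = -8 (f = -3 - 1*5 = -3 - 5 = -8)
K = 0
I(R, B) = 3
o = 0 (o = 3 - 3 = 0)
I(f, K)*o - 41 = 3*0 - 41 = 0 - 41 = -41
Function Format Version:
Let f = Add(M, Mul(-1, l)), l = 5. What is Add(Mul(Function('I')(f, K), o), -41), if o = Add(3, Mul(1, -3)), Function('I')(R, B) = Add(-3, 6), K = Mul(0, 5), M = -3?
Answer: -41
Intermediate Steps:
f = -8 (f = Add(-3, Mul(-1, 5)) = Add(-3, -5) = -8)
K = 0
Function('I')(R, B) = 3
o = 0 (o = Add(3, -3) = 0)
Add(Mul(Function('I')(f, K), o), -41) = Add(Mul(3, 0), -41) = Add(0, -41) = -41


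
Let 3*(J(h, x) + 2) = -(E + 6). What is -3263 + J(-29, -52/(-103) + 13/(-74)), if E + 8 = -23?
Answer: -9770/3 ≈ -3256.7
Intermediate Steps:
E = -31 (E = -8 - 23 = -31)
J(h, x) = 19/3 (J(h, x) = -2 + (-(-31 + 6))/3 = -2 + (-1*(-25))/3 = -2 + (⅓)*25 = -2 + 25/3 = 19/3)
-3263 + J(-29, -52/(-103) + 13/(-74)) = -3263 + 19/3 = -9770/3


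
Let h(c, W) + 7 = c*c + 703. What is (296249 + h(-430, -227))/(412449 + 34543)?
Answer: 5295/4912 ≈ 1.0780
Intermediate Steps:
h(c, W) = 696 + c² (h(c, W) = -7 + (c*c + 703) = -7 + (c² + 703) = -7 + (703 + c²) = 696 + c²)
(296249 + h(-430, -227))/(412449 + 34543) = (296249 + (696 + (-430)²))/(412449 + 34543) = (296249 + (696 + 184900))/446992 = (296249 + 185596)*(1/446992) = 481845*(1/446992) = 5295/4912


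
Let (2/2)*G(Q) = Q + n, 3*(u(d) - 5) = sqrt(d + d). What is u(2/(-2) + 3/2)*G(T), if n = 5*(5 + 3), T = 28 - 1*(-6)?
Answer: 1184/3 ≈ 394.67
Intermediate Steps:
T = 34 (T = 28 + 6 = 34)
u(d) = 5 + sqrt(2)*sqrt(d)/3 (u(d) = 5 + sqrt(d + d)/3 = 5 + sqrt(2*d)/3 = 5 + (sqrt(2)*sqrt(d))/3 = 5 + sqrt(2)*sqrt(d)/3)
n = 40 (n = 5*8 = 40)
G(Q) = 40 + Q (G(Q) = Q + 40 = 40 + Q)
u(2/(-2) + 3/2)*G(T) = (5 + sqrt(2)*sqrt(2/(-2) + 3/2)/3)*(40 + 34) = (5 + sqrt(2)*sqrt(2*(-1/2) + 3*(1/2))/3)*74 = (5 + sqrt(2)*sqrt(-1 + 3/2)/3)*74 = (5 + sqrt(2)*sqrt(1/2)/3)*74 = (5 + sqrt(2)*(sqrt(2)/2)/3)*74 = (5 + 1/3)*74 = (16/3)*74 = 1184/3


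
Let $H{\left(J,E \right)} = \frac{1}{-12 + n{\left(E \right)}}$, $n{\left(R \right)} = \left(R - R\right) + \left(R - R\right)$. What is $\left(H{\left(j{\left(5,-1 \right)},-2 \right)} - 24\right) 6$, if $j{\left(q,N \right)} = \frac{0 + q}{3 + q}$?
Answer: $- \frac{289}{2} \approx -144.5$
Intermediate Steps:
$j{\left(q,N \right)} = \frac{q}{3 + q}$
$n{\left(R \right)} = 0$ ($n{\left(R \right)} = 0 + 0 = 0$)
$H{\left(J,E \right)} = - \frac{1}{12}$ ($H{\left(J,E \right)} = \frac{1}{-12 + 0} = \frac{1}{-12} = - \frac{1}{12}$)
$\left(H{\left(j{\left(5,-1 \right)},-2 \right)} - 24\right) 6 = \left(- \frac{1}{12} - 24\right) 6 = \left(- \frac{289}{12}\right) 6 = - \frac{289}{2}$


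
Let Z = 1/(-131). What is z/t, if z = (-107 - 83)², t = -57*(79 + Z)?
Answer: -62225/7761 ≈ -8.0177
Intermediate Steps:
Z = -1/131 ≈ -0.0076336
t = -589836/131 (t = -57*(79 - 1/131) = -57*10348/131 = -589836/131 ≈ -4502.6)
z = 36100 (z = (-190)² = 36100)
z/t = 36100/(-589836/131) = 36100*(-131/589836) = -62225/7761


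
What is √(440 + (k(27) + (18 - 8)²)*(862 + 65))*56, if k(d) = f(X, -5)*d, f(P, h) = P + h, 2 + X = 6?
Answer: 56*√68111 ≈ 14615.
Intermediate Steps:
X = 4 (X = -2 + 6 = 4)
k(d) = -d (k(d) = (4 - 5)*d = -d)
√(440 + (k(27) + (18 - 8)²)*(862 + 65))*56 = √(440 + (-1*27 + (18 - 8)²)*(862 + 65))*56 = √(440 + (-27 + 10²)*927)*56 = √(440 + (-27 + 100)*927)*56 = √(440 + 73*927)*56 = √(440 + 67671)*56 = √68111*56 = 56*√68111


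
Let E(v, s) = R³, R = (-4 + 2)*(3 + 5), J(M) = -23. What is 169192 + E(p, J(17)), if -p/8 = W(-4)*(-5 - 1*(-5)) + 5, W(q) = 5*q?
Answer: 165096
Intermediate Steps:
R = -16 (R = -2*8 = -16)
p = -40 (p = -8*((5*(-4))*(-5 - 1*(-5)) + 5) = -8*(-20*(-5 + 5) + 5) = -8*(-20*0 + 5) = -8*(0 + 5) = -8*5 = -40)
E(v, s) = -4096 (E(v, s) = (-16)³ = -4096)
169192 + E(p, J(17)) = 169192 - 4096 = 165096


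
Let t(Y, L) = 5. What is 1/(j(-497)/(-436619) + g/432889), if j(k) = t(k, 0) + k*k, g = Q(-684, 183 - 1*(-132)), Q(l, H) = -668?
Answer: -189007562291/107221304938 ≈ -1.7628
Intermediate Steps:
g = -668
j(k) = 5 + k**2 (j(k) = 5 + k*k = 5 + k**2)
1/(j(-497)/(-436619) + g/432889) = 1/((5 + (-497)**2)/(-436619) - 668/432889) = 1/((5 + 247009)*(-1/436619) - 668*1/432889) = 1/(247014*(-1/436619) - 668/432889) = 1/(-247014/436619 - 668/432889) = 1/(-107221304938/189007562291) = -189007562291/107221304938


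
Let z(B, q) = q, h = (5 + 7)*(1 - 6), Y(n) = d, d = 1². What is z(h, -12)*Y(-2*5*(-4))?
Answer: -12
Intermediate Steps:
d = 1
Y(n) = 1
h = -60 (h = 12*(-5) = -60)
z(h, -12)*Y(-2*5*(-4)) = -12*1 = -12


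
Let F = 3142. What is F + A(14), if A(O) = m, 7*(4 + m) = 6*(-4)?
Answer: 21942/7 ≈ 3134.6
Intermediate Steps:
m = -52/7 (m = -4 + (6*(-4))/7 = -4 + (⅐)*(-24) = -4 - 24/7 = -52/7 ≈ -7.4286)
A(O) = -52/7
F + A(14) = 3142 - 52/7 = 21942/7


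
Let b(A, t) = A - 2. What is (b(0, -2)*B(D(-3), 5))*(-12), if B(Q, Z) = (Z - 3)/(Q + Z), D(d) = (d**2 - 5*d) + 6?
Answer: 48/35 ≈ 1.3714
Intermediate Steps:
D(d) = 6 + d**2 - 5*d
b(A, t) = -2 + A
B(Q, Z) = (-3 + Z)/(Q + Z)
(b(0, -2)*B(D(-3), 5))*(-12) = ((-2 + 0)*((-3 + 5)/((6 + (-3)**2 - 5*(-3)) + 5)))*(-12) = -2*2/((6 + 9 + 15) + 5)*(-12) = -2*2/(30 + 5)*(-12) = -2*2/35*(-12) = -4/35*(-12) = 48/35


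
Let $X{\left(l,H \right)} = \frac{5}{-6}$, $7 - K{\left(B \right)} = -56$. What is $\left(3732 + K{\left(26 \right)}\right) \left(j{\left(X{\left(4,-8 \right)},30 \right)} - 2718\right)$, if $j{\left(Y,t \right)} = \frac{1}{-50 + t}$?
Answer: $- \frac{41259999}{4} \approx -1.0315 \cdot 10^{7}$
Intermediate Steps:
$K{\left(B \right)} = 63$ ($K{\left(B \right)} = 7 - -56 = 7 + 56 = 63$)
$X{\left(l,H \right)} = - \frac{5}{6}$ ($X{\left(l,H \right)} = 5 \left(- \frac{1}{6}\right) = - \frac{5}{6}$)
$\left(3732 + K{\left(26 \right)}\right) \left(j{\left(X{\left(4,-8 \right)},30 \right)} - 2718\right) = \left(3732 + 63\right) \left(\frac{1}{-50 + 30} - 2718\right) = 3795 \left(\frac{1}{-20} - 2718\right) = 3795 \left(- \frac{1}{20} - 2718\right) = 3795 \left(- \frac{54361}{20}\right) = - \frac{41259999}{4}$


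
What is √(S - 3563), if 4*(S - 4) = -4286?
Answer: 21*I*√42/2 ≈ 68.048*I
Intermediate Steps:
S = -2135/2 (S = 4 + (¼)*(-4286) = 4 - 2143/2 = -2135/2 ≈ -1067.5)
√(S - 3563) = √(-2135/2 - 3563) = √(-9261/2) = 21*I*√42/2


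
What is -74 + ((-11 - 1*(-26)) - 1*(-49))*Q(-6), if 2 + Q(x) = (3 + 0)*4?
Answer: 566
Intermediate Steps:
Q(x) = 10 (Q(x) = -2 + (3 + 0)*4 = -2 + 3*4 = -2 + 12 = 10)
-74 + ((-11 - 1*(-26)) - 1*(-49))*Q(-6) = -74 + ((-11 - 1*(-26)) - 1*(-49))*10 = -74 + ((-11 + 26) + 49)*10 = -74 + (15 + 49)*10 = -74 + 64*10 = -74 + 640 = 566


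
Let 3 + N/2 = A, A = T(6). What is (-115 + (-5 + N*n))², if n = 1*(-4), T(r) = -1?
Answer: 7744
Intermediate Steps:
A = -1
N = -8 (N = -6 + 2*(-1) = -6 - 2 = -8)
n = -4
(-115 + (-5 + N*n))² = (-115 + (-5 - 8*(-4)))² = (-115 + (-5 + 32))² = (-115 + 27)² = (-88)² = 7744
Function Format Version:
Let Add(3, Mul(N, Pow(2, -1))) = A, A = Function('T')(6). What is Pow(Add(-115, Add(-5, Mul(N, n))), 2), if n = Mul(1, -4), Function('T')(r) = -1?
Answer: 7744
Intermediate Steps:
A = -1
N = -8 (N = Add(-6, Mul(2, -1)) = Add(-6, -2) = -8)
n = -4
Pow(Add(-115, Add(-5, Mul(N, n))), 2) = Pow(Add(-115, Add(-5, Mul(-8, -4))), 2) = Pow(Add(-115, Add(-5, 32)), 2) = Pow(Add(-115, 27), 2) = Pow(-88, 2) = 7744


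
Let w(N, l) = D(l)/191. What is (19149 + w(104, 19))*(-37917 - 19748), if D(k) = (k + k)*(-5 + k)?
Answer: -210938051015/191 ≈ -1.1044e+9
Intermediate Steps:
D(k) = 2*k*(-5 + k) (D(k) = (2*k)*(-5 + k) = 2*k*(-5 + k))
w(N, l) = 2*l*(-5 + l)/191 (w(N, l) = (2*l*(-5 + l))/191 = (2*l*(-5 + l))*(1/191) = 2*l*(-5 + l)/191)
(19149 + w(104, 19))*(-37917 - 19748) = (19149 + (2/191)*19*(-5 + 19))*(-37917 - 19748) = (19149 + (2/191)*19*14)*(-57665) = (19149 + 532/191)*(-57665) = (3657991/191)*(-57665) = -210938051015/191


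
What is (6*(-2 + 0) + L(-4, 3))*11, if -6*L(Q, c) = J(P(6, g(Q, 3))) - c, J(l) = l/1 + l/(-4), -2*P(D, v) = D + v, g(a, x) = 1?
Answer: -1947/16 ≈ -121.69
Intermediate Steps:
P(D, v) = -D/2 - v/2 (P(D, v) = -(D + v)/2 = -D/2 - v/2)
J(l) = 3*l/4 (J(l) = l*1 + l*(-¼) = l - l/4 = 3*l/4)
L(Q, c) = 7/16 + c/6 (L(Q, c) = -(3*(-½*6 - ½*1)/4 - c)/6 = -(3*(-3 - ½)/4 - c)/6 = -((¾)*(-7/2) - c)/6 = -(-21/8 - c)/6 = 7/16 + c/6)
(6*(-2 + 0) + L(-4, 3))*11 = (6*(-2 + 0) + (7/16 + (⅙)*3))*11 = (6*(-2) + (7/16 + ½))*11 = (-12 + 15/16)*11 = -177/16*11 = -1947/16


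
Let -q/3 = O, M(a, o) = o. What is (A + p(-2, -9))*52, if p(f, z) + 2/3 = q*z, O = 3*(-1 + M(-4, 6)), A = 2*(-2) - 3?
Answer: 61984/3 ≈ 20661.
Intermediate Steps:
A = -7 (A = -4 - 3 = -7)
O = 15 (O = 3*(-1 + 6) = 3*5 = 15)
q = -45 (q = -3*15 = -45)
p(f, z) = -2/3 - 45*z
(A + p(-2, -9))*52 = (-7 + (-2/3 - 45*(-9)))*52 = (-7 + (-2/3 + 405))*52 = (-7 + 1213/3)*52 = (1192/3)*52 = 61984/3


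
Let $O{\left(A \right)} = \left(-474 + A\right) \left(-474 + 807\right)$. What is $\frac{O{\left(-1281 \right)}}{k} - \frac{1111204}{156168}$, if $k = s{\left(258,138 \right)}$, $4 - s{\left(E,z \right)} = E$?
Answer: $\frac{5686542244}{2479167} \approx 2293.7$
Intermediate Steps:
$s{\left(E,z \right)} = 4 - E$
$k = -254$ ($k = 4 - 258 = -254$)
$O{\left(A \right)} = -157842 + 333 A$ ($O{\left(A \right)} = \left(-474 + A\right) 333 = -157842 + 333 A$)
$\frac{O{\left(-1281 \right)}}{k} - \frac{1111204}{156168} = \frac{-157842 + 333 \left(-1281\right)}{-254} - \frac{1111204}{156168} = \left(-157842 - 426573\right) \left(- \frac{1}{254}\right) - \frac{277801}{39042} = \left(-584415\right) \left(- \frac{1}{254}\right) - \frac{277801}{39042} = \frac{584415}{254} - \frac{277801}{39042} = \frac{5686542244}{2479167}$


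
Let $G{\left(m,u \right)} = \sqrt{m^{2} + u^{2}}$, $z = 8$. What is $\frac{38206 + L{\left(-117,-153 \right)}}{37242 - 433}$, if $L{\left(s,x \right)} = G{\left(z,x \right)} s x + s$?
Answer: $\frac{38089}{36809} + \frac{17901 \sqrt{23473}}{36809} \approx 75.544$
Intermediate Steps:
$L{\left(s,x \right)} = s + s x \sqrt{64 + x^{2}}$ ($L{\left(s,x \right)} = \sqrt{8^{2} + x^{2}} s x + s = \sqrt{64 + x^{2}} s x + s = s \sqrt{64 + x^{2}} x + s = s x \sqrt{64 + x^{2}} + s = s + s x \sqrt{64 + x^{2}}$)
$\frac{38206 + L{\left(-117,-153 \right)}}{37242 - 433} = \frac{38206 - 117 \left(1 - 153 \sqrt{64 + \left(-153\right)^{2}}\right)}{37242 - 433} = \frac{38206 - 117 \left(1 - 153 \sqrt{64 + 23409}\right)}{36809} = \left(38206 - 117 \left(1 - 153 \sqrt{23473}\right)\right) \frac{1}{36809} = \left(38206 - \left(117 - 17901 \sqrt{23473}\right)\right) \frac{1}{36809} = \left(38089 + 17901 \sqrt{23473}\right) \frac{1}{36809} = \frac{38089}{36809} + \frac{17901 \sqrt{23473}}{36809}$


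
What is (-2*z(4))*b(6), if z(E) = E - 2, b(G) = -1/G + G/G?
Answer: -10/3 ≈ -3.3333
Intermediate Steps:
b(G) = 1 - 1/G (b(G) = -1/G + 1 = 1 - 1/G)
z(E) = -2 + E
(-2*z(4))*b(6) = (-2*(-2 + 4))*((-1 + 6)/6) = (-2*2)*((⅙)*5) = -4*⅚ = -10/3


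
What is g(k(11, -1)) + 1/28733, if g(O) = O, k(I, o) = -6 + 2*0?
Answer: -172397/28733 ≈ -6.0000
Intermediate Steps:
k(I, o) = -6 (k(I, o) = -6 + 0 = -6)
g(k(11, -1)) + 1/28733 = -6 + 1/28733 = -172397/28733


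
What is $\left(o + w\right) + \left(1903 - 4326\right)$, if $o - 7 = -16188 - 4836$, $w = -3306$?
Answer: $-26746$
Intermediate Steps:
$o = -21017$ ($o = 7 - 21024 = -21017$)
$\left(o + w\right) + \left(1903 - 4326\right) = \left(-21017 - 3306\right) + \left(1903 - 4326\right) = -24323 + \left(1903 - 4326\right) = -24323 - 2423 = -26746$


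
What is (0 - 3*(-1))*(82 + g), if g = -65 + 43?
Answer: 180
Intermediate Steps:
g = -22
(0 - 3*(-1))*(82 + g) = (0 - 3*(-1))*(82 - 22) = (0 + 3)*60 = 3*60 = 180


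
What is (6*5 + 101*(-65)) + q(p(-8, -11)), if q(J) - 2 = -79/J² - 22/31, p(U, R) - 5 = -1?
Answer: -3243169/496 ≈ -6538.6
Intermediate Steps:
p(U, R) = 4 (p(U, R) = 5 - 1 = 4)
q(J) = 40/31 - 79/J² (q(J) = 2 + (-79/J² - 22/31) = 2 + (-22/31 - 79/J²) = 40/31 - 79/J²)
(6*5 + 101*(-65)) + q(p(-8, -11)) = (6*5 + 101*(-65)) + (40/31 - 79/4²) = (30 - 6565) + (40/31 - 79*1/16) = -6535 + (40/31 - 79/16) = -6535 - 1809/496 = -3243169/496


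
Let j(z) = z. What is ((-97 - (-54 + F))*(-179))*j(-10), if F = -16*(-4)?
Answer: -191530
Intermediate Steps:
F = 64
((-97 - (-54 + F))*(-179))*j(-10) = ((-97 - (-54 + 64))*(-179))*(-10) = ((-97 - 1*10)*(-179))*(-10) = ((-97 - 10)*(-179))*(-10) = -107*(-179)*(-10) = 19153*(-10) = -191530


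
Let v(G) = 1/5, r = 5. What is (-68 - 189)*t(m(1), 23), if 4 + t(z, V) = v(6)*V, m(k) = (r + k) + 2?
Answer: -771/5 ≈ -154.20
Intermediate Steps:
v(G) = ⅕
m(k) = 7 + k (m(k) = (5 + k) + 2 = 7 + k)
t(z, V) = -4 + V/5
(-68 - 189)*t(m(1), 23) = (-68 - 189)*(-4 + (⅕)*23) = -257*(-4 + 23/5) = -257*⅗ = -771/5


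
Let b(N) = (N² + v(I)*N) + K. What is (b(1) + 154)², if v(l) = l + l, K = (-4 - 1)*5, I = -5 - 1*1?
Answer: 13924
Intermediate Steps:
I = -6 (I = -5 - 1 = -6)
K = -25 (K = -5*5 = -25)
v(l) = 2*l
b(N) = -25 + N² - 12*N (b(N) = (N² + (2*(-6))*N) - 25 = (N² - 12*N) - 25 = -25 + N² - 12*N)
(b(1) + 154)² = ((-25 + 1² - 12*1) + 154)² = ((-25 + 1 - 12) + 154)² = (-36 + 154)² = 118² = 13924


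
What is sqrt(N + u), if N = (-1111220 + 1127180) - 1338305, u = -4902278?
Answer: I*sqrt(6224623) ≈ 2494.9*I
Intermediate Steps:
N = -1322345 (N = 15960 - 1338305 = -1322345)
sqrt(N + u) = sqrt(-1322345 - 4902278) = sqrt(-6224623) = I*sqrt(6224623)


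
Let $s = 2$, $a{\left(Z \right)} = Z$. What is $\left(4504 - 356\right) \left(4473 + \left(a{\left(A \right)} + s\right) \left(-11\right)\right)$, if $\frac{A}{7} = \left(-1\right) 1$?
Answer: $18782144$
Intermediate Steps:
$A = -7$ ($A = 7 \left(\left(-1\right) 1\right) = 7 \left(-1\right) = -7$)
$\left(4504 - 356\right) \left(4473 + \left(a{\left(A \right)} + s\right) \left(-11\right)\right) = \left(4504 - 356\right) \left(4473 + \left(-7 + 2\right) \left(-11\right)\right) = 4148 \left(4473 - -55\right) = 4148 \left(4473 + 55\right) = 4148 \cdot 4528 = 18782144$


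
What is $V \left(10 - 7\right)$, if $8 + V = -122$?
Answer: $-390$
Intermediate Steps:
$V = -130$ ($V = -8 - 122 = -130$)
$V \left(10 - 7\right) = - 130 \left(10 - 7\right) = \left(-130\right) 3 = -390$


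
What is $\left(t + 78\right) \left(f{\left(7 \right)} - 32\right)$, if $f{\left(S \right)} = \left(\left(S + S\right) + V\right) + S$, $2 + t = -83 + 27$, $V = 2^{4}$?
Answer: $100$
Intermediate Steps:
$V = 16$
$t = -58$ ($t = -2 + \left(-83 + 27\right) = -2 - 56 = -58$)
$f{\left(S \right)} = 16 + 3 S$ ($f{\left(S \right)} = \left(\left(S + S\right) + 16\right) + S = \left(2 S + 16\right) + S = \left(16 + 2 S\right) + S = 16 + 3 S$)
$\left(t + 78\right) \left(f{\left(7 \right)} - 32\right) = \left(-58 + 78\right) \left(\left(16 + 3 \cdot 7\right) - 32\right) = 20 \left(\left(16 + 21\right) - 32\right) = 20 \left(37 - 32\right) = 20 \cdot 5 = 100$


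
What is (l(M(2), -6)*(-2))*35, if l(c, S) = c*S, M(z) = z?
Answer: 840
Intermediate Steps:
l(c, S) = S*c
(l(M(2), -6)*(-2))*35 = (-6*2*(-2))*35 = -12*(-2)*35 = 24*35 = 840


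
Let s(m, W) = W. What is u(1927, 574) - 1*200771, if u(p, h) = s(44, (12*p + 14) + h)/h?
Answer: -57609421/287 ≈ -2.0073e+5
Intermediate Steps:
u(p, h) = (14 + h + 12*p)/h (u(p, h) = ((12*p + 14) + h)/h = ((14 + 12*p) + h)/h = (14 + h + 12*p)/h)
u(1927, 574) - 1*200771 = (14 + 574 + 12*1927)/574 - 1*200771 = (14 + 574 + 23124)/574 - 200771 = (1/574)*23712 - 200771 = 11856/287 - 200771 = -57609421/287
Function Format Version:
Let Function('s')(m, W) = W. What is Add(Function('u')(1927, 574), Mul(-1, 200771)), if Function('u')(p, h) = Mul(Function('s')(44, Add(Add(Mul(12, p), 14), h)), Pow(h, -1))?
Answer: Rational(-57609421, 287) ≈ -2.0073e+5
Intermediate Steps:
Function('u')(p, h) = Mul(Pow(h, -1), Add(14, h, Mul(12, p))) (Function('u')(p, h) = Mul(Add(Add(Mul(12, p), 14), h), Pow(h, -1)) = Mul(Add(Add(14, Mul(12, p)), h), Pow(h, -1)) = Mul(Add(14, h, Mul(12, p)), Pow(h, -1)) = Mul(Pow(h, -1), Add(14, h, Mul(12, p))))
Add(Function('u')(1927, 574), Mul(-1, 200771)) = Add(Mul(Pow(574, -1), Add(14, 574, Mul(12, 1927))), Mul(-1, 200771)) = Add(Mul(Rational(1, 574), Add(14, 574, 23124)), -200771) = Add(Mul(Rational(1, 574), 23712), -200771) = Add(Rational(11856, 287), -200771) = Rational(-57609421, 287)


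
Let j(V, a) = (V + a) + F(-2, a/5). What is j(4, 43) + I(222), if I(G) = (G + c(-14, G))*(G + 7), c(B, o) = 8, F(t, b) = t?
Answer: 52715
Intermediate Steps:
j(V, a) = -2 + V + a (j(V, a) = (V + a) - 2 = -2 + V + a)
I(G) = (7 + G)*(8 + G) (I(G) = (G + 8)*(G + 7) = (8 + G)*(7 + G) = (7 + G)*(8 + G))
j(4, 43) + I(222) = (-2 + 4 + 43) + (56 + 222² + 15*222) = 45 + (56 + 49284 + 3330) = 45 + 52670 = 52715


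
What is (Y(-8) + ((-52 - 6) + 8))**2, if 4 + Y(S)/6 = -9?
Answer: 16384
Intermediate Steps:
Y(S) = -78 (Y(S) = -24 + 6*(-9) = -24 - 54 = -78)
(Y(-8) + ((-52 - 6) + 8))**2 = (-78 + ((-52 - 6) + 8))**2 = (-78 + (-58 + 8))**2 = (-78 - 50)**2 = (-128)**2 = 16384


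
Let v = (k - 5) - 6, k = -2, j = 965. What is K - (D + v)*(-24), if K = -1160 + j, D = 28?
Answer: 165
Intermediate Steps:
v = -13 (v = (-2 - 5) - 6 = -7 - 6 = -13)
K = -195 (K = -1160 + 965 = -195)
K - (D + v)*(-24) = -195 - (28 - 13)*(-24) = -195 - 15*(-24) = -195 - 1*(-360) = -195 + 360 = 165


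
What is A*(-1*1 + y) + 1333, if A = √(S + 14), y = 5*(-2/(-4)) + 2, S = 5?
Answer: 1333 + 7*√19/2 ≈ 1348.3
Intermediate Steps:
y = 9/2 (y = 5*(-2*(-¼)) + 2 = 5*(½) + 2 = 5/2 + 2 = 9/2 ≈ 4.5000)
A = √19 (A = √(5 + 14) = √19 ≈ 4.3589)
A*(-1*1 + y) + 1333 = √19*(-1*1 + 9/2) + 1333 = √19*(-1 + 9/2) + 1333 = √19*(7/2) + 1333 = 7*√19/2 + 1333 = 1333 + 7*√19/2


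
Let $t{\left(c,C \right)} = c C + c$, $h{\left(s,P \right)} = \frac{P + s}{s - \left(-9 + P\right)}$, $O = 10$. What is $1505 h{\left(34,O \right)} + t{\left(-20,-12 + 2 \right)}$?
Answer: $\frac{6560}{3} \approx 2186.7$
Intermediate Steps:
$h{\left(s,P \right)} = \frac{P + s}{9 + s - P}$
$t{\left(c,C \right)} = c + C c$ ($t{\left(c,C \right)} = C c + c = c + C c$)
$1505 h{\left(34,O \right)} + t{\left(-20,-12 + 2 \right)} = 1505 \frac{10 + 34}{9 + 34 - 10} - 20 \left(1 + \left(-12 + 2\right)\right) = 1505 \frac{1}{9 + 34 - 10} \cdot 44 - 20 \left(1 - 10\right) = 1505 \cdot \frac{1}{33} \cdot 44 - -180 = 1505 \cdot \frac{1}{33} \cdot 44 + 180 = 1505 \cdot \frac{4}{3} + 180 = \frac{6020}{3} + 180 = \frac{6560}{3}$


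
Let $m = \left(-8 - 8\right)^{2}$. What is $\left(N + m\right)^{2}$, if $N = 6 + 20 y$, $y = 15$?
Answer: $315844$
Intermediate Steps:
$m = 256$ ($m = \left(-16\right)^{2} = 256$)
$N = 306$ ($N = 6 + 20 \cdot 15 = 6 + 300 = 306$)
$\left(N + m\right)^{2} = \left(306 + 256\right)^{2} = 562^{2} = 315844$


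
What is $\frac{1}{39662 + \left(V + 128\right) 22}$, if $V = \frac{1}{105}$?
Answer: $\frac{105}{4460212} \approx 2.3541 \cdot 10^{-5}$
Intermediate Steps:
$V = \frac{1}{105} \approx 0.0095238$
$\frac{1}{39662 + \left(V + 128\right) 22} = \frac{1}{39662 + \left(\frac{1}{105} + 128\right) 22} = \frac{1}{39662 + \frac{13441}{105} \cdot 22} = \frac{1}{39662 + \frac{295702}{105}} = \frac{1}{\frac{4460212}{105}} = \frac{105}{4460212}$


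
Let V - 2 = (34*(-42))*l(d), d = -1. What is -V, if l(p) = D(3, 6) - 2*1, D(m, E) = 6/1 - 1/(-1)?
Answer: 7138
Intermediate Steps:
D(m, E) = 7 (D(m, E) = 6*1 - 1*(-1) = 6 + 1 = 7)
l(p) = 5 (l(p) = 7 - 2*1 = 7 - 2 = 5)
V = -7138 (V = 2 + (34*(-42))*5 = 2 - 1428*5 = 2 - 7140 = -7138)
-V = -1*(-7138) = 7138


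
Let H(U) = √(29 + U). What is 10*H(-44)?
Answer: 10*I*√15 ≈ 38.73*I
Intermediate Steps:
10*H(-44) = 10*√(29 - 44) = 10*√(-15) = 10*(I*√15) = 10*I*√15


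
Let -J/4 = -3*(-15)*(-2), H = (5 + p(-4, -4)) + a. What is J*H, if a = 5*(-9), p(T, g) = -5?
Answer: -16200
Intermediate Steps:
a = -45
H = -45 (H = (5 - 5) - 45 = 0 - 45 = -45)
J = 360 (J = -4*(-3*(-15))*(-2) = -180*(-2) = -4*(-90) = 360)
J*H = 360*(-45) = -16200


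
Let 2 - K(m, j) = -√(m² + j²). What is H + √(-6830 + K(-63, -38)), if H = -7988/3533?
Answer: -7988/3533 + I*√(6828 - √5413) ≈ -2.261 + 82.185*I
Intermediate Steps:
K(m, j) = 2 + √(j² + m²) (K(m, j) = 2 - (-1)*√(m² + j²) = 2 - (-1)*√(j² + m²) = 2 + √(j² + m²))
H = -7988/3533 (H = -7988*1/3533 = -7988/3533 ≈ -2.2610)
H + √(-6830 + K(-63, -38)) = -7988/3533 + √(-6830 + (2 + √((-38)² + (-63)²))) = -7988/3533 + √(-6830 + (2 + √(1444 + 3969))) = -7988/3533 + √(-6830 + (2 + √5413)) = -7988/3533 + √(-6828 + √5413)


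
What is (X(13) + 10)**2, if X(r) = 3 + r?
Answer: 676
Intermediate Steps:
(X(13) + 10)**2 = ((3 + 13) + 10)**2 = (16 + 10)**2 = 26**2 = 676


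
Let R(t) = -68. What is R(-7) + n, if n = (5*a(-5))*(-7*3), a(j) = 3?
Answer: -383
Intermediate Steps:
n = -315 (n = (5*3)*(-7*3) = 15*(-21) = -315)
R(-7) + n = -68 - 315 = -383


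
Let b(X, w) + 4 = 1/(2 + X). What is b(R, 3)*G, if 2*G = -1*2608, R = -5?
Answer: 16952/3 ≈ 5650.7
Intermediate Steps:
b(X, w) = -4 + 1/(2 + X)
G = -1304 (G = (-1*2608)/2 = (½)*(-2608) = -1304)
b(R, 3)*G = ((-7 - 4*(-5))/(2 - 5))*(-1304) = ((-7 + 20)/(-3))*(-1304) = -⅓*13*(-1304) = -13/3*(-1304) = 16952/3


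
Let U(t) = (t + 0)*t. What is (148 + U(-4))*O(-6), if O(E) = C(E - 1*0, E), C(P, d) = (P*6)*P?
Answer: 35424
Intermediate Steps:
U(t) = t² (U(t) = t*t = t²)
C(P, d) = 6*P² (C(P, d) = (6*P)*P = 6*P²)
O(E) = 6*E² (O(E) = 6*(E - 1*0)² = 6*(E + 0)² = 6*E²)
(148 + U(-4))*O(-6) = (148 + (-4)²)*(6*(-6)²) = (148 + 16)*(6*36) = 164*216 = 35424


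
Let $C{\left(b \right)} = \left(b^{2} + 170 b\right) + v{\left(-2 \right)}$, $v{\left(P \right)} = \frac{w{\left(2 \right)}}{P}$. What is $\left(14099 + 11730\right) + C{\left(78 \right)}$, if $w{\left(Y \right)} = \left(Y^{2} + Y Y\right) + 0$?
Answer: $45169$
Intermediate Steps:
$w{\left(Y \right)} = 2 Y^{2}$ ($w{\left(Y \right)} = \left(Y^{2} + Y^{2}\right) + 0 = 2 Y^{2} + 0 = 2 Y^{2}$)
$v{\left(P \right)} = \frac{8}{P}$ ($v{\left(P \right)} = \frac{2 \cdot 2^{2}}{P} = \frac{2 \cdot 4}{P} = \frac{8}{P}$)
$C{\left(b \right)} = -4 + b^{2} + 170 b$ ($C{\left(b \right)} = \left(b^{2} + 170 b\right) + \frac{8}{-2} = \left(b^{2} + 170 b\right) + 8 \left(- \frac{1}{2}\right) = \left(b^{2} + 170 b\right) - 4 = -4 + b^{2} + 170 b$)
$\left(14099 + 11730\right) + C{\left(78 \right)} = \left(14099 + 11730\right) + \left(-4 + 78^{2} + 170 \cdot 78\right) = 25829 + \left(-4 + 6084 + 13260\right) = 25829 + 19340 = 45169$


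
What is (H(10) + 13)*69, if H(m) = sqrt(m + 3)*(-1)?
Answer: 897 - 69*sqrt(13) ≈ 648.22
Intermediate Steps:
H(m) = -sqrt(3 + m) (H(m) = sqrt(3 + m)*(-1) = -sqrt(3 + m))
(H(10) + 13)*69 = (-sqrt(3 + 10) + 13)*69 = (-sqrt(13) + 13)*69 = (13 - sqrt(13))*69 = 897 - 69*sqrt(13)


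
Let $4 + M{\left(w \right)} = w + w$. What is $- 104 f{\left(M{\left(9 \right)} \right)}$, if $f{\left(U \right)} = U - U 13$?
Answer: $17472$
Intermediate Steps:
$M{\left(w \right)} = -4 + 2 w$ ($M{\left(w \right)} = -4 + \left(w + w\right) = -4 + 2 w$)
$f{\left(U \right)} = - 12 U$ ($f{\left(U \right)} = U - 13 U = - 12 U$)
$- 104 f{\left(M{\left(9 \right)} \right)} = - 104 \left(- 12 \left(-4 + 2 \cdot 9\right)\right) = - 104 \left(- 12 \left(-4 + 18\right)\right) = - 104 \left(\left(-12\right) 14\right) = \left(-104\right) \left(-168\right) = 17472$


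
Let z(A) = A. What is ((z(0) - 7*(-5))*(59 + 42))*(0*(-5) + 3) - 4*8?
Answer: 10573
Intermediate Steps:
((z(0) - 7*(-5))*(59 + 42))*(0*(-5) + 3) - 4*8 = ((0 - 7*(-5))*(59 + 42))*(0*(-5) + 3) - 4*8 = ((0 + 35)*101)*(0 + 3) - 32 = (35*101)*3 - 32 = 3535*3 - 32 = 10605 - 32 = 10573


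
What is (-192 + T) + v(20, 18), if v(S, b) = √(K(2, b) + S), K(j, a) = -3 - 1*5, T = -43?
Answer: -235 + 2*√3 ≈ -231.54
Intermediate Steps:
K(j, a) = -8 (K(j, a) = -3 - 5 = -8)
v(S, b) = √(-8 + S)
(-192 + T) + v(20, 18) = (-192 - 43) + √(-8 + 20) = -235 + √12 = -235 + 2*√3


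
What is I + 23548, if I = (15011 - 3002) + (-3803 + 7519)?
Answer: 39273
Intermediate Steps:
I = 15725 (I = 12009 + 3716 = 15725)
I + 23548 = 15725 + 23548 = 39273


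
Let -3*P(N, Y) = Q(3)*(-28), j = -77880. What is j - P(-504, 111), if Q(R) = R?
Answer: -77908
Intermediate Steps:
P(N, Y) = 28 (P(N, Y) = -(-28) = -⅓*(-84) = 28)
j - P(-504, 111) = -77880 - 1*28 = -77880 - 28 = -77908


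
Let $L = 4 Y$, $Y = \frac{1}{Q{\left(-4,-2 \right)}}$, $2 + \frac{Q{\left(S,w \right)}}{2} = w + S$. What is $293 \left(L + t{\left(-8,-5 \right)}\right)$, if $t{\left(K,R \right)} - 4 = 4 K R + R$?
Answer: $\frac{186055}{4} \approx 46514.0$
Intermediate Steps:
$Q{\left(S,w \right)} = -4 + 2 S + 2 w$ ($Q{\left(S,w \right)} = -4 + 2 \left(w + S\right) = -4 + 2 \left(S + w\right) = -4 + \left(2 S + 2 w\right) = -4 + 2 S + 2 w$)
$t{\left(K,R \right)} = 4 + R + 4 K R$ ($t{\left(K,R \right)} = 4 + \left(4 K R + R\right) = 4 + \left(R + 4 K R\right) = 4 + R + 4 K R$)
$Y = - \frac{1}{16}$ ($Y = \frac{1}{-4 + 2 \left(-4\right) + 2 \left(-2\right)} = \frac{1}{-4 - 8 - 4} = \frac{1}{-16} = - \frac{1}{16} \approx -0.0625$)
$L = - \frac{1}{4}$ ($L = 4 \left(- \frac{1}{16}\right) = - \frac{1}{4} \approx -0.25$)
$293 \left(L + t{\left(-8,-5 \right)}\right) = 293 \left(- \frac{1}{4} + \left(4 - 5 + 4 \left(-8\right) \left(-5\right)\right)\right) = 293 \left(- \frac{1}{4} + \left(4 - 5 + 160\right)\right) = 293 \left(- \frac{1}{4} + 159\right) = 293 \cdot \frac{635}{4} = \frac{186055}{4}$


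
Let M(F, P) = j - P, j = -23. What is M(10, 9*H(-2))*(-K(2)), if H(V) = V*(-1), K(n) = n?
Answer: 82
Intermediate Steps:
H(V) = -V
M(F, P) = -23 - P
M(10, 9*H(-2))*(-K(2)) = (-23 - 9*(-1*(-2)))*(-1*2) = (-23 - 9*2)*(-2) = (-23 - 1*18)*(-2) = (-23 - 18)*(-2) = -41*(-2) = 82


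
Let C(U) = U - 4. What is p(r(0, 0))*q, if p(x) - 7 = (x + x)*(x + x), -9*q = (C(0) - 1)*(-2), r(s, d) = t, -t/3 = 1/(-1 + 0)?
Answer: -430/9 ≈ -47.778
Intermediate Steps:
t = 3 (t = -3/(-1 + 0) = -3/(-1) = -3*(-1) = 3)
C(U) = -4 + U
r(s, d) = 3
q = -10/9 (q = -((-4 + 0) - 1)*(-2)/9 = -(-4 - 1)*(-2)/9 = -(-5)*(-2)/9 = -⅑*10 = -10/9 ≈ -1.1111)
p(x) = 7 + 4*x² (p(x) = 7 + (x + x)*(x + x) = 7 + (2*x)*(2*x) = 7 + 4*x²)
p(r(0, 0))*q = (7 + 4*3²)*(-10/9) = (7 + 4*9)*(-10/9) = (7 + 36)*(-10/9) = 43*(-10/9) = -430/9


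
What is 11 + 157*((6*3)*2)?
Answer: 5663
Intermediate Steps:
11 + 157*((6*3)*2) = 11 + 157*(18*2) = 11 + 157*36 = 11 + 5652 = 5663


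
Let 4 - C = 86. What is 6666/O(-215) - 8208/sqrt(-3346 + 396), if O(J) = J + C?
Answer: -202/9 + 4104*I*sqrt(118)/295 ≈ -22.444 + 151.12*I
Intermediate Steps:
C = -82 (C = 4 - 1*86 = 4 - 86 = -82)
O(J) = -82 + J (O(J) = J - 82 = -82 + J)
6666/O(-215) - 8208/sqrt(-3346 + 396) = 6666/(-82 - 215) - 8208/sqrt(-3346 + 396) = 6666/(-297) - 8208*(-I*sqrt(118)/590) = 6666*(-1/297) - 8208*(-I*sqrt(118)/590) = -202/9 - (-4104)*I*sqrt(118)/295 = -202/9 + 4104*I*sqrt(118)/295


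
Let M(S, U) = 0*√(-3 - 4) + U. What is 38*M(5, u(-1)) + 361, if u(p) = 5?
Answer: 551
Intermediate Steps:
M(S, U) = U (M(S, U) = 0*√(-7) + U = 0*(I*√7) + U = 0 + U = U)
38*M(5, u(-1)) + 361 = 38*5 + 361 = 190 + 361 = 551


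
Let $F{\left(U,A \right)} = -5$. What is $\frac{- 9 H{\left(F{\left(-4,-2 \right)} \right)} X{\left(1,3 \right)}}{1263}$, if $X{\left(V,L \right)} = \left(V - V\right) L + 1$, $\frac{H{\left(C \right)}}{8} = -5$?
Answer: $\frac{120}{421} \approx 0.28504$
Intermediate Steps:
$H{\left(C \right)} = -40$ ($H{\left(C \right)} = 8 \left(-5\right) = -40$)
$X{\left(V,L \right)} = 1$ ($X{\left(V,L \right)} = 0 L + 1 = 0 + 1 = 1$)
$\frac{- 9 H{\left(F{\left(-4,-2 \right)} \right)} X{\left(1,3 \right)}}{1263} = \frac{\left(-9\right) \left(-40\right) 1}{1263} = 360 \cdot 1 \cdot \frac{1}{1263} = 360 \cdot \frac{1}{1263} = \frac{120}{421}$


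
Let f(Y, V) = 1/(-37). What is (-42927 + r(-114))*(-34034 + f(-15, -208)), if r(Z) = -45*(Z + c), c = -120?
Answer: 40796213823/37 ≈ 1.1026e+9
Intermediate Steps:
r(Z) = 5400 - 45*Z (r(Z) = -45*(Z - 120) = -45*(-120 + Z) = 5400 - 45*Z)
f(Y, V) = -1/37
(-42927 + r(-114))*(-34034 + f(-15, -208)) = (-42927 + (5400 - 45*(-114)))*(-34034 - 1/37) = (-42927 + (5400 + 5130))*(-1259259/37) = (-42927 + 10530)*(-1259259/37) = -32397*(-1259259/37) = 40796213823/37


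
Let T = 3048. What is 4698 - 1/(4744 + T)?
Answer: 36606815/7792 ≈ 4698.0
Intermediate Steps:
4698 - 1/(4744 + T) = 4698 - 1/(4744 + 3048) = 4698 - 1/7792 = 36606815/7792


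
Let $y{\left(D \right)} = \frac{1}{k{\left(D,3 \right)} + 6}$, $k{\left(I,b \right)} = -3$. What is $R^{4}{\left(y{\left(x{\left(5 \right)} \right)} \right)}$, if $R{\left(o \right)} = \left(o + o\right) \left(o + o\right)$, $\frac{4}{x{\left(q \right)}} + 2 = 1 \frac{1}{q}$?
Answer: $\frac{256}{6561} \approx 0.039018$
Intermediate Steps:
$x{\left(q \right)} = \frac{4}{-2 + \frac{1}{q}}$ ($x{\left(q \right)} = \frac{4}{-2 + 1 \frac{1}{q}} = \frac{4}{-2 + \frac{1}{q}}$)
$y{\left(D \right)} = \frac{1}{3}$ ($y{\left(D \right)} = \frac{1}{-3 + 6} = \frac{1}{3}$)
$R{\left(o \right)} = 4 o^{2}$ ($R{\left(o \right)} = 2 o 2 o = 4 o^{2}$)
$R^{4}{\left(y{\left(x{\left(5 \right)} \right)} \right)} = \left(\frac{4}{9}\right)^{4} = \frac{256}{6561}$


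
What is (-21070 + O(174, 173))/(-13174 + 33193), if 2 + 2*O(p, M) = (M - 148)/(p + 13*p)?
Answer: -102657887/97532568 ≈ -1.0525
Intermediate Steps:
O(p, M) = -1 + (-148 + M)/(28*p) (O(p, M) = -1 + ((M - 148)/(p + 13*p))/2 = -1 + ((-148 + M)/((14*p)))/2 = -1 + ((-148 + M)*(1/(14*p)))/2 = -1 + ((-148 + M)/(14*p))/2 = -1 + (-148 + M)/(28*p))
(-21070 + O(174, 173))/(-13174 + 33193) = (-21070 + (1/28)*(-148 + 173 - 28*174)/174)/(-13174 + 33193) = (-21070 + (1/28)*(1/174)*(-148 + 173 - 4872))/20019 = (-21070 + (1/28)*(1/174)*(-4847))*(1/20019) = (-21070 - 4847/4872)*(1/20019) = -102657887/4872*1/20019 = -102657887/97532568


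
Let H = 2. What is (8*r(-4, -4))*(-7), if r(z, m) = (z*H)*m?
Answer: -1792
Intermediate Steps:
r(z, m) = 2*m*z (r(z, m) = (z*2)*m = (2*z)*m = 2*m*z)
(8*r(-4, -4))*(-7) = (8*(2*(-4)*(-4)))*(-7) = (8*32)*(-7) = 256*(-7) = -1792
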